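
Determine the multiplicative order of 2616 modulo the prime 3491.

The order of 2616 must divide p − 1 = 3490 = 2 · 5 · 349.
Divisors: 1, 2, 5, 10, 349, 698, 1745, 3490.
Check each in increasing order: 2616^1 ≡ 2616;  2616^2 ≡ 1096;  2616^5 ≡ 2789;  2616^10 ≡ 573;  2616^349 ≡ 3224;  2616^698 ≡ 1469;  2616^1745 ≡ 3490;  2616^3490 ≡ 1.
Smallest exponent giving 1 is 3490.

3490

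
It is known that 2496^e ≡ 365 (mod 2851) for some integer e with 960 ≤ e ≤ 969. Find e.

960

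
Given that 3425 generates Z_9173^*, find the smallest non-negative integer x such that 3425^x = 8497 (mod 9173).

7526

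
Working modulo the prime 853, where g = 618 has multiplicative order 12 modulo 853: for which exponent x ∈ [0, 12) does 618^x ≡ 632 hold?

4

Successive powers of 618 modulo 853:
  618^0=1  618^1=618  618^2=633  618^3=520  618^4=632
So 618^4 ≡ 632 (mod 853), giving x = 4.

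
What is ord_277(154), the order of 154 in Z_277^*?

The order of 154 must divide p − 1 = 276 = 2^2 · 3 · 23.
Divisors: 1, 2, 3, 4, 6, 12, 23, 46, 69, 92, 138, 276.
Check each in increasing order: 154^1 ≡ 154;  154^2 ≡ 171;  154^3 ≡ 19;  154^4 ≡ 156;  154^6 ≡ 84;  154^12 ≡ 131;  154^23 ≡ 160;  154^46 ≡ 116;  154^69 ≡ 1.
Smallest exponent giving 1 is 69.

69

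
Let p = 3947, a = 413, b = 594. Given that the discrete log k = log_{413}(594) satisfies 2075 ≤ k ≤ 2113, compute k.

Compute 413^2075 mod 3947 = 2488, then multiply by 413 repeatedly:
  413^2075=2488  413^2076=1324  413^2077=2126  413^2078=1804  413^2079=3016
  413^2080=2303  413^2081=3859  413^2082=3126  413^2083=369  413^2084=2411
  413^2085=1099  413^2086=3929  413^2087=460  413^2088=524  413^2089=3274
  413^2090=2288  413^2091=1611  413^2092=2247  413^2093=466  413^2094=3002
  413^2095=468  413^2096=3828  413^2097=2164  413^2098=1710  413^2099=3664
  413^2100=1531  413^2101=783  413^2102=3672  413^2103=888  413^2104=3620
  413^2105=3094  413^2106=2941  413^2107=2904  413^2108=3411  413^2109=3611
  413^2110=3324  413^2111=3203  413^2112=594
Found 594 at exponent 2112.

2112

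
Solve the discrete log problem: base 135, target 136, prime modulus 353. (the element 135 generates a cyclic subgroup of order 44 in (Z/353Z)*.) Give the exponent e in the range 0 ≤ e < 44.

26

Successive powers of 135 modulo 353:
  135^0=1  135^1=135  135^2=222  135^3=318  135^4=217  135^5=349
  135^6=166  135^7=171  135^8=140  135^9=191  135^10=16  135^11=42
  135^12=22  135^13=146  135^14=295  135^15=289  135^16=185  135^17=265
  135^18=122  135^19=232  135^20=256  135^21=319  135^22=352  135^23=218
  135^24=131  135^25=35  135^26=136
So 135^26 ≡ 136 (mod 353), giving e = 26.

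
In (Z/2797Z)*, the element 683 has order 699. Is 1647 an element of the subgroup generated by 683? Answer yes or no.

1647 ∈ ⟨683⟩ iff 1647^699 ≡ 1 (mod 2797), since |⟨683⟩| = 699.
1647^699 mod 2797 = 2796.
Since 2796 ≠ 1, 1647 does not lie in the subgroup.

no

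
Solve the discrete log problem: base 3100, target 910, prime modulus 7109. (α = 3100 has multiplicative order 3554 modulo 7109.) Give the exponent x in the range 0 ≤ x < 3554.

1562

Baby-step giant-step with m = ceil(sqrt(3554)) = 60.
Baby table (3100^j mod 7109 for j=0..59):
  0:1  1:3100  2:5741  3:3273  4:1757  5:1206  6:6375  7:6589
  8:1743  9:460  10:4200  11:3421  12:5581  13:4903  14:258  15:3592
  16:2506  17:5572  18:5439  19:5461  20:2571  21:911  22:1827  23:4936
  24:3032  25:1102  26:3880  27:6681  28:2583  29:2566  30:6738  31:1558
  32:2789  33:1356  34:2181  35:441  36:2172  37:977  38:266  39:7065
  40:5780  41:3320  42:5277  43:891  44:3808  45:3860  46:1553  47:1507
  48:1087  49:34  50:5874  51:3251  52:4647  53:2866  54:5459  55:3480
  56:3647  57:2390  58:1422  59:620
Giant step factor: 3100^(-60) ≡ 5867 (mod 7109).
Scan 910·5867^i mod 7109 for i = 0, 1, …:
  i=0: 910   i=1: 111   i=2: 4318   i=3: 4339
  i=4: 6693   i=5: 4824   i=6: 1479   i=7: 4313
  i=8: 3440   i=9: 29     …   i=25: 3195
  i=26: 5741
Match at i=26, j=2: x = 26·60 + 2 = 1562.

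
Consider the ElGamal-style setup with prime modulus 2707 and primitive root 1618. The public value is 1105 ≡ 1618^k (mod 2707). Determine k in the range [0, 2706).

Baby-step giant-step with m = ceil(sqrt(2706)) = 53.
Baby table (1618^j mod 2707 for j=0..52):
  0:1  1:1618  2:255  3:1126  4:57  5:188  6:1000  7:1921
  8:542  9:2595  10:153  11:1217  12:1117  13:1737  14:600  15:1694
  16:1408  17:1557  18:1716  19:1813  20:1753  21:2125  22:360  23:475
  24:2469  25:2017  26:1571  27:5  28:2676  29:1275  30:216  31:285
  32:940  33:2293  34:1484  35:3  36:2147  37:765  38:671  39:171
  40:564  41:293  42:349  43:1626  44:2371  45:459  46:944  47:644
  48:2504  49:1800  50:2375  51:1517  52:1964
Giant step factor: 1618^(-53) ≡ 173 (mod 2707).
Scan 1105·173^i mod 2707 for i = 0, 1, …:
  i=0: 1105   i=1: 1675   i=2: 126   i=3: 142
  i=4: 203   i=5: 2635   i=6: 1079   i=7: 2591
  i=8: 1588   i=9: 1317     …   i=29: 879
  i=30: 475
Match at i=30, j=23: k = 30·53 + 23 = 1613.

1613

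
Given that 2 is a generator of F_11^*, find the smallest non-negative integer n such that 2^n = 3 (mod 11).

8

Successive powers of 2 modulo 11:
  2^0=1  2^1=2  2^2=4  2^3=8  2^4=5  2^5=10
  2^6=9  2^7=7  2^8=3
So 2^8 ≡ 3 (mod 11), giving n = 8.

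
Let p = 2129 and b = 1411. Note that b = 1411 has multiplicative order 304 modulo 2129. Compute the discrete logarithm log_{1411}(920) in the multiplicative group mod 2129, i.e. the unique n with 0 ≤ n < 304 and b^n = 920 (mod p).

Baby-step giant-step with m = ceil(sqrt(304)) = 18.
Baby table (1411^j mod 2129 for j=0..17):
  0:1  1:1411  2:306  3:1708  4:2089  5:1043  6:534  7:1937
  8:1600  9:860  10:2059  11:1293  12:1999  13:1793  14:671  15:1505
  16:942  17:666
Giant step factor: 1411^(-18) ≡ 1254 (mod 2129).
Scan 920·1254^i mod 2129 for i = 0, 1, …:
  i=0: 920   i=1: 1891   i=2: 1737   i=3: 231
  i=4: 130   i=5: 1216   i=6: 500   i=7: 1074
  i=8: 1268   i=9: 1838   i=10: 1274   i=11: 846
  i=12: 642   i=13: 306
Match at i=13, j=2: n = 13·18 + 2 = 236.

236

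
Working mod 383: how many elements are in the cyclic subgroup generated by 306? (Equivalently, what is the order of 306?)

191

The order of 306 must divide p − 1 = 382 = 2 · 191.
Divisors: 1, 2, 191, 382.
Check each in increasing order: 306^1 ≡ 306;  306^2 ≡ 184;  306^191 ≡ 1.
Smallest exponent giving 1 is 191.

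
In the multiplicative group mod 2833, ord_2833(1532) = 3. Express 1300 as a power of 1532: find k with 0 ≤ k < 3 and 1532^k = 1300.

Successive powers of 1532 modulo 2833:
  1532^0=1  1532^1=1532  1532^2=1300
So 1532^2 ≡ 1300 (mod 2833), giving k = 2.

2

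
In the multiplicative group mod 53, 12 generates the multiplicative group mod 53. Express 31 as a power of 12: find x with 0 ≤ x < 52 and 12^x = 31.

51

Baby-step giant-step with m = ceil(sqrt(52)) = 8.
Baby table (12^j mod 53 for j=0..7):
  0:1  1:12  2:38  3:32  4:13  5:50  6:17  7:45
Giant step factor: 12^(-8) ≡ 16 (mod 53).
Scan 31·16^i mod 53 for i = 0, 1, …:
  i=0: 31   i=1: 19   i=2: 39   i=3: 41
  i=4: 20   i=5: 2   i=6: 32
Match at i=6, j=3: x = 6·8 + 3 = 51.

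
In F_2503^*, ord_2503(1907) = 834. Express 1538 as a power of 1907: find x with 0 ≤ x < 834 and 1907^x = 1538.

Baby-step giant-step with m = ceil(sqrt(834)) = 29.
Baby table (1907^j mod 2503 for j=0..28):
  0:1  1:1907  2:2293  3:10  4:1549  5:403  6:100  7:472
  8:1527  9:1000  10:2217  11:252  12:2491  13:2146  14:17  15:2383
  16:1436  17:170  18:1303  19:1845  20:1700  21:515  22:929  23:1982
  24:144  25:1781  26:2299  27:1440  28:289
Giant step factor: 1907^(-29) ≡ 892 (mod 2503).
Scan 1538·892^i mod 2503 for i = 0, 1, …:
  i=0: 1538   i=1: 252
Match at i=1, j=11: x = 1·29 + 11 = 40.

40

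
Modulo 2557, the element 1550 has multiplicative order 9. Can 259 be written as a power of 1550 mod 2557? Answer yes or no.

259 ∈ ⟨1550⟩ iff 259^9 ≡ 1 (mod 2557), since |⟨1550⟩| = 9.
259^9 mod 2557 = 1.
Since 1 = 1, 259 lies in the subgroup.

yes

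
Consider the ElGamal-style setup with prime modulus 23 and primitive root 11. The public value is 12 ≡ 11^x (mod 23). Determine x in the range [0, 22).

Successive powers of 11 modulo 23:
  11^0=1  11^1=11  11^2=6  11^3=20  11^4=13  11^5=5
  11^6=9  11^7=7  11^8=8  11^9=19  11^10=2  11^11=22
  11^12=12
So 11^12 ≡ 12 (mod 23), giving x = 12.

12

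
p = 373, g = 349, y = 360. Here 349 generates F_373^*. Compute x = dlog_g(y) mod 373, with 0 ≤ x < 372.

120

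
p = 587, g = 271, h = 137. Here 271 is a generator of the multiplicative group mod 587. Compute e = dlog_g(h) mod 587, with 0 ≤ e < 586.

Baby-step giant-step with m = ceil(sqrt(586)) = 25.
Baby table (271^j mod 587 for j=0..24):
  0:1  1:271  2:66  3:276  4:247  5:19  6:453  7:80
  8:548  9:584  10:361  11:389  12:346  13:433  14:530  15:402
  16:347  17:117  18:9  19:91  20:7  21:136  22:462  23:171
  24:555
Giant step factor: 271^(-25) ≡ 128 (mod 587).
Scan 137·128^i mod 587 for i = 0, 1, …:
  i=0: 137   i=1: 513   i=2: 507   i=3: 326
  i=4: 51   i=5: 71   i=6: 283   i=7: 417
  i=8: 546   i=9: 35     …   i=13: 133
  i=14: 1
Match at i=14, j=0: e = 14·25 + 0 = 350.

350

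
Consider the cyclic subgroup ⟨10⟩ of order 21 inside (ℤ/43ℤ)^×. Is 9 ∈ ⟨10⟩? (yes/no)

yes

⟨10⟩ has order 21; its elements mod 43 are {1, 4, 6, 9, 10, 11, 13, 14, 15, 16, 17, 21, 23, 24, 25, 31, 35, 36, 38, 40, 41}.
9 is in this set.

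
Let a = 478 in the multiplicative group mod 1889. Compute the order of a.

16

The order of 478 must divide p − 1 = 1888 = 2^5 · 59.
Divisors: 1, 2, 4, 8, 16, 32, 59, 118, 236, 472, 944, 1888.
Check each in increasing order: 478^1 ≡ 478;  478^2 ≡ 1804;  478^4 ≡ 1558;  478^8 ≡ 1888;  478^16 ≡ 1.
Smallest exponent giving 1 is 16.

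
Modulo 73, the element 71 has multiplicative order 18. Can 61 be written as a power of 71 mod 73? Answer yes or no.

no

⟨71⟩ has order 18; its elements mod 73 are {1, 2, 4, 8, 9, 16, 18, 32, 36, 37, 41, 55, 57, 64, 65, 69, 71, 72}.
61 is not in this set.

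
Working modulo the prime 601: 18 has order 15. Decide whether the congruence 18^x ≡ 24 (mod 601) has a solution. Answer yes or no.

yes

⟨18⟩ has order 15; its elements mod 601 are {1, 18, 24, 32, 151, 167, 243, 314, 324, 402, 423, 432, 536, 564, 576}.
24 is in this set.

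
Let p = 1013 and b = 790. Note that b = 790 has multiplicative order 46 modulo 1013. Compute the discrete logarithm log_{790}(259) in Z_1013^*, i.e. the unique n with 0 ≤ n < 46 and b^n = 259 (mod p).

Baby-step giant-step with m = ceil(sqrt(46)) = 7.
Baby table (790^j mod 1013 for j=0..6):
  0:1  1:790  2:92  3:757  4:360  5:760  6:704
Giant step factor: 790^(-7) ≡ 969 (mod 1013).
Scan 259·969^i mod 1013 for i = 0, 1, …:
  i=0: 259   i=1: 760
Match at i=1, j=5: n = 1·7 + 5 = 12.

12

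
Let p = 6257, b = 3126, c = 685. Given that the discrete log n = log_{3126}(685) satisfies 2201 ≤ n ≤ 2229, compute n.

2212

Compute 3126^2201 mod 6257 = 2890, then multiply by 3126 repeatedly:
  3126^2201=2890  3126^2202=5289  3126^2203=2420  3126^2204=207  3126^2205=2611
  3126^2206=2858  3126^2207=5369  3126^2208=2220  3126^2209=707  3126^2210=1361
  3126^2211=5983  3126^2212=685
Found 685 at exponent 2212.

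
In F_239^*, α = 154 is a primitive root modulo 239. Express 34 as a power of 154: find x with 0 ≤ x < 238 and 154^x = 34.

62

Baby-step giant-step with m = ceil(sqrt(238)) = 16.
Baby table (154^j mod 239 for j=0..15):
  0:1  1:154  2:55  3:105  4:157  5:39  6:31  7:233
  8:32  9:148  10:87  11:14  12:5  13:53  14:36  15:47
Giant step factor: 154^(-16) ≡ 116 (mod 239).
Scan 34·116^i mod 239 for i = 0, 1, …:
  i=0: 34   i=1: 120   i=2: 58   i=3: 36
Match at i=3, j=14: x = 3·16 + 14 = 62.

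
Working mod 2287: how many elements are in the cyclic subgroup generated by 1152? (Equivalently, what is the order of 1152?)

381

The order of 1152 must divide p − 1 = 2286 = 2 · 3^2 · 127.
Divisors: 1, 2, 3, 6, 9, 18, 127, 254, 381, 762, 1143, 2286.
Check each in increasing order: 1152^1 ≡ 1152;  1152^2 ≡ 644;  1152^3 ≡ 900;  1152^6 ≡ 402;  1152^9 ≡ 454;  1152^18 ≡ 286;  1152^127 ≡ 1482;  1152^254 ≡ 804;  1152^381 ≡ 1.
Smallest exponent giving 1 is 381.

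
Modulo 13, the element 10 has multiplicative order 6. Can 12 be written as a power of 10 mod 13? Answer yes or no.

yes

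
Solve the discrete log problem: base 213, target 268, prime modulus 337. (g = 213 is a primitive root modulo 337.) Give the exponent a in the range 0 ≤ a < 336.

Baby-step giant-step with m = ceil(sqrt(336)) = 19.
Baby table (213^j mod 337 for j=0..18):
  0:1  1:213  2:211  3:122  4:37  5:130  6:56  7:133
  8:21  9:92  10:50  11:203  12:103  13:34  14:165  15:97
  16:104  17:247  18:39
Giant step factor: 213^(-19) ≡ 317 (mod 337).
Scan 268·317^i mod 337 for i = 0, 1, …:
  i=0: 268   i=1: 32   i=2: 34
Match at i=2, j=13: a = 2·19 + 13 = 51.

51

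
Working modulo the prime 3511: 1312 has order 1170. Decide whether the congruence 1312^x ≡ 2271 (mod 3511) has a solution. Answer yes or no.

no

2271 ∈ ⟨1312⟩ iff 2271^1170 ≡ 1 (mod 3511), since |⟨1312⟩| = 1170.
2271^1170 mod 3511 = 756.
Since 756 ≠ 1, 2271 does not lie in the subgroup.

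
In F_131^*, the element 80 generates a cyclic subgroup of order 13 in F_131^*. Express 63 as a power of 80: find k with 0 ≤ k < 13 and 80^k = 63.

Successive powers of 80 modulo 131:
  80^0=1  80^1=80  80^2=112  80^3=52  80^4=99  80^5=60
  80^6=84  80^7=39  80^8=107  80^9=45  80^10=63
So 80^10 ≡ 63 (mod 131), giving k = 10.

10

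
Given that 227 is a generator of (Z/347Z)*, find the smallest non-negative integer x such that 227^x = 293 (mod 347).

Baby-step giant-step with m = ceil(sqrt(346)) = 19.
Baby table (227^j mod 347 for j=0..18):
  0:1  1:227  2:173  3:60  4:87  5:317  6:130  7:15
  8:282  9:166  10:206  11:264  12:244  13:215  14:225  15:66
  16:61  17:314  18:143
Giant step factor: 227^(-19) ≡ 305 (mod 347).
Scan 293·305^i mod 347 for i = 0, 1, …:
  i=0: 293   i=1: 186   i=2: 169   i=3: 189
  i=4: 43   i=5: 276   i=6: 206
Match at i=6, j=10: x = 6·19 + 10 = 124.

124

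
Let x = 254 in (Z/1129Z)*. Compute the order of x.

564

The order of 254 must divide p − 1 = 1128 = 2^3 · 3 · 47.
Divisors: 1, 2, 3, 4, 6, 8, 12, 24, 47, 94, 141, 188, 282, 376, 564, 1128.
Check each in increasing order: 254^1 ≡ 254;  254^2 ≡ 163;  254^3 ≡ 758;  254^4 ≡ 602;  254^6 ≡ 1032;  254^8 ≡ 1124;  254^12 ≡ 377;  254^24 ≡ 1004;  254^47 ≡ 466;  254^94 ≡ 388;  254^141 ≡ 168;  254^188 ≡ 387;  254^282 ≡ 1128;  254^376 ≡ 741;  254^564 ≡ 1.
Smallest exponent giving 1 is 564.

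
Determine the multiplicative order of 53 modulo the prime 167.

166

The order of 53 must divide p − 1 = 166 = 2 · 83.
Divisors: 1, 2, 83, 166.
Check each in increasing order: 53^1 ≡ 53;  53^2 ≡ 137;  53^83 ≡ 166;  53^166 ≡ 1.
Smallest exponent giving 1 is 166.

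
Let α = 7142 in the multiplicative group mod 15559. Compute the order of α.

2593

The order of 7142 must divide p − 1 = 15558 = 2 · 3 · 2593.
Divisors: 1, 2, 3, 6, 2593, 5186, 7779, 15558.
Check each in increasing order: 7142^1 ≡ 7142;  7142^2 ≡ 5762;  7142^3 ≡ 14208;  7142^6 ≡ 4798;  7142^2593 ≡ 1.
Smallest exponent giving 1 is 2593.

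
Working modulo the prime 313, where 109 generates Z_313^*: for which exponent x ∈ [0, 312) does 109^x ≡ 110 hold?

Baby-step giant-step with m = ceil(sqrt(312)) = 18.
Baby table (109^j mod 313 for j=0..17):
  0:1  1:109  2:300  3:148  4:169  5:267  6:307  7:285
  8:78  9:51  10:238  11:276  12:36  13:168  14:158  15:7
  16:137  17:222
Giant step factor: 109^(-18) ≡ 71 (mod 313).
Scan 110·71^i mod 313 for i = 0, 1, …:
  i=0: 110   i=1: 298   i=2: 187   i=3: 131
  i=4: 224   i=5: 254   i=6: 193   i=7: 244
  i=8: 109
Match at i=8, j=1: x = 8·18 + 1 = 145.

145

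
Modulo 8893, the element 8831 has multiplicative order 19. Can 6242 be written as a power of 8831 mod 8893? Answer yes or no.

yes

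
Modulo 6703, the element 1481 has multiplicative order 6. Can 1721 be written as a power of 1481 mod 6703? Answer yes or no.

⟨1481⟩ has order 6; its elements mod 6703 are {1, 1480, 1481, 5222, 5223, 6702}.
1721 is not in this set.

no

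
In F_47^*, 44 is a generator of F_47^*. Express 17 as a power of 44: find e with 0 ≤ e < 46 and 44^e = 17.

10

Successive powers of 44 modulo 47:
  44^0=1  44^1=44  44^2=9  44^3=20  44^4=34  44^5=39
  44^6=24  44^7=22  44^8=28  44^9=10  44^10=17
So 44^10 ≡ 17 (mod 47), giving e = 10.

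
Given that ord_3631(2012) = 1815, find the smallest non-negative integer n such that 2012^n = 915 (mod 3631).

Baby-step giant-step with m = ceil(sqrt(1815)) = 43.
Baby table (2012^j mod 3631 for j=0..42):
  0:1  1:2012  2:3210  3:2602  4:2953  5:1120  6:2220  7:510
  8:2178  9:3150  10:1705  11:2796  12:1133  13:2959  14:2299  15:3325
  16:1598  17:1741  18:2608  19:501  20:2225  21:3308  22:73  23:1636
  24:1946  25:1134  26:1340  27:1878  28:2296  29:920  30:2861  31:1197
  32:1011  33:772  34:2827  35:1778  36:801  37:3079  38:462  39:8
  40:1572  41:263  42:2661
Giant step factor: 2012^(-43) ≡ 1049 (mod 3631).
Scan 915·1049^i mod 3631 for i = 0, 1, …:
  i=0: 915   i=1: 1251   i=2: 1508   i=3: 2407
  i=4: 1398   i=5: 3209   i=6: 304   i=7: 2999
  i=8: 1505   i=9: 2891     …   i=31: 2900
  i=32: 2953
Match at i=32, j=4: n = 32·43 + 4 = 1380.

1380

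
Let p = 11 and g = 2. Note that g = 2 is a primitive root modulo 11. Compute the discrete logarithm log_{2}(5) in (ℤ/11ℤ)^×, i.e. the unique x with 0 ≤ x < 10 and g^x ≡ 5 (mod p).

4

Successive powers of 2 modulo 11:
  2^0=1  2^1=2  2^2=4  2^3=8  2^4=5
So 2^4 ≡ 5 (mod 11), giving x = 4.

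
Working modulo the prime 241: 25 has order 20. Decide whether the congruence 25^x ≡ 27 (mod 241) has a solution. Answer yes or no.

⟨25⟩ has order 20; its elements mod 241 are {1, 6, 25, 36, 40, 64, 87, 91, 98, 106, 135, 143, 150, 154, 177, 201, 205, 216, 235, 240}.
27 is not in this set.

no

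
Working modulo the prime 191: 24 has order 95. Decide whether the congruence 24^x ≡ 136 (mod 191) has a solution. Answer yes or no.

136 ∈ ⟨24⟩ iff 136^95 ≡ 1 (mod 191), since |⟨24⟩| = 95.
136^95 mod 191 = 1.
Since 1 = 1, 136 lies in the subgroup.

yes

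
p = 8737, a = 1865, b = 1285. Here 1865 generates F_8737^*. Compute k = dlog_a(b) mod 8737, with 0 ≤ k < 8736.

1991

Baby-step giant-step with m = ceil(sqrt(8736)) = 94.
Baby table (1865^j mod 8737 for j=0..93):
  0:1  1:1865  2:899  3:7868  4:4397  5:5099  6:3779  7:5813
  8:7365  9:1161  10:7226  11:4036  12:4583  13:2509  14:4990  15:1445
  16:3929  17:5979  18:2423  19:1866  20:2764  21:30  22:3528  23:759
  24:141  25:855  26:4441  27:8526  28:8387  29:2525  30:8619  31:7092
  32:7499  33:6435  34:5374  35:1171  36:8402  37:4289  38:4630  39:2794
  40:3558  41:4287  42:900  43:996  44:5296  45:4230  46:8176  47:2175
  48:2407  49:6974  50:5854  51:5197  52:3072  53:6545  54:836  55:3954
  56:182  57:7424  58:6352  59:7845  60:5187  61:1896  62:6292  63:789
  64:3669  65:1614  66:4582  67:644  68:4091  69:2314  70:8269  71:880
  72:7381  73:4790  74:4136  75:7606  76:5039  77:5460  78:4295  79:7083
  80:8188  81:7081  82:4458  83:5283  84:6196  85:5226  86:4735  87:6405
  88:1846  89:412  90:8261  91:3434  92:189  93:3005
Giant step factor: 1865^(-94) ≡ 8386 (mod 8737).
Scan 1285·8386^i mod 8737 for i = 0, 1, …:
  i=0: 1285   i=1: 3289   i=2: 7582   i=3: 3503
  i=4: 2364   i=5: 251   i=6: 8006   i=7: 3208
  i=8: 1065   i=9: 1876     …   i=20: 3194
  i=21: 5979
Match at i=21, j=17: k = 21·94 + 17 = 1991.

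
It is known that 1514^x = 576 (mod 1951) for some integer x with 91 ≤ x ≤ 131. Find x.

122

Compute 1514^91 mod 1951 = 506, then multiply by 1514 repeatedly:
  1514^91=506  1514^92=1292  1514^93=1186  1514^94=684  1514^95=1546
  1514^96=1395  1514^97=1048  1514^98=509  1514^99=1932  1514^100=499
  1514^101=449  1514^102=838  1514^103=582  1514^104=1247  1514^105=1341
  1514^106=1234  1514^107=1169  1514^108=309  1514^109=1537  1514^110=1426
  1514^111=1158  1514^112=1214  1514^113=154  1514^114=987  1514^115=1803
  1514^116=293  1514^117=725  1514^118=1188  1514^119=1761  1514^120=1088
  1514^121=588  1514^122=576
Found 576 at exponent 122.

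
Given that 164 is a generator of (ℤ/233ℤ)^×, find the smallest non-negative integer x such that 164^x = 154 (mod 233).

223

Baby-step giant-step with m = ceil(sqrt(232)) = 16.
Baby table (164^j mod 233 for j=0..15):
  0:1  1:164  2:101  3:21  4:182  5:24  6:208  7:94
  8:38  9:174  10:110  11:99  12:159  13:213  14:215  15:77
Giant step factor: 164^(-16) ≡ 76 (mod 233).
Scan 154·76^i mod 233 for i = 0, 1, …:
  i=0: 154   i=1: 54   i=2: 143   i=3: 150
  i=4: 216   i=5: 106   i=6: 134   i=7: 165
  i=8: 191   i=9: 70   i=10: 194   i=11: 65
  i=12: 47   i=13: 77
Match at i=13, j=15: x = 13·16 + 15 = 223.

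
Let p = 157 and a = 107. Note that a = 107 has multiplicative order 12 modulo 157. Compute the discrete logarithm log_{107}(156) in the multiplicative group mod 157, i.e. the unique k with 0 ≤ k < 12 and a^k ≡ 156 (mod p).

Successive powers of 107 modulo 157:
  107^0=1  107^1=107  107^2=145  107^3=129  107^4=144  107^5=22
  107^6=156
So 107^6 ≡ 156 (mod 157), giving k = 6.

6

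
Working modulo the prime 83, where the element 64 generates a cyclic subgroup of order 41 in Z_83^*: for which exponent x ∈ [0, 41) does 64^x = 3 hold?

12

Baby-step giant-step with m = ceil(sqrt(41)) = 7.
Baby table (64^j mod 83 for j=0..6):
  0:1  1:64  2:29  3:30  4:11  5:40  6:70
Giant step factor: 64^(-7) ≡ 41 (mod 83).
Scan 3·41^i mod 83 for i = 0, 1, …:
  i=0: 3   i=1: 40
Match at i=1, j=5: x = 1·7 + 5 = 12.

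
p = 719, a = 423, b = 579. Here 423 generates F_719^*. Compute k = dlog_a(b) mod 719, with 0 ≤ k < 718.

479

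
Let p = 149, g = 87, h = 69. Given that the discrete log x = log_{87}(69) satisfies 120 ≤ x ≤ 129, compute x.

Compute 87^120 mod 149 = 17, then multiply by 87 repeatedly:
  87^120=17  87^121=138  87^122=86  87^123=32  87^124=102
  87^125=83  87^126=69
Found 69 at exponent 126.

126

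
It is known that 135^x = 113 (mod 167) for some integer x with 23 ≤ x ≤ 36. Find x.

29

Compute 135^23 mod 167 = 160, then multiply by 135 repeatedly:
  135^23=160  135^24=57  135^25=13  135^26=85  135^27=119
  135^28=33  135^29=113
Found 113 at exponent 29.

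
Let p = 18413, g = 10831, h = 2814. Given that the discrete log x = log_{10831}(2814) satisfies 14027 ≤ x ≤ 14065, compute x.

Compute 10831^14027 mod 18413 = 12802, then multiply by 10831 repeatedly:
  10831^14027=12802  10831^14028=8572  10831^14029=4986  10831^14030=16450  10831^14031=5762
  10831^14032=6565  10831^14033=12922  10831^14034=969  10831^14035=18242  10831^14036=7612
  10831^14037=10571  10831^14038=2467  10831^14039=2814
Found 2814 at exponent 14039.

14039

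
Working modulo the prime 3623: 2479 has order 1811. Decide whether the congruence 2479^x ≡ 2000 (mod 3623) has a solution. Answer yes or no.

no

2000 ∈ ⟨2479⟩ iff 2000^1811 ≡ 1 (mod 3623), since |⟨2479⟩| = 1811.
2000^1811 mod 3623 = 3622.
Since 3622 ≠ 1, 2000 does not lie in the subgroup.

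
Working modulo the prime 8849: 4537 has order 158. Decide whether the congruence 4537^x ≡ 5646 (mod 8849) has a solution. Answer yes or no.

no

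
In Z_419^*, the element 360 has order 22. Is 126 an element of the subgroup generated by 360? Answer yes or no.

no

126 ∈ ⟨360⟩ iff 126^22 ≡ 1 (mod 419), since |⟨360⟩| = 22.
126^22 mod 419 = 60.
Since 60 ≠ 1, 126 does not lie in the subgroup.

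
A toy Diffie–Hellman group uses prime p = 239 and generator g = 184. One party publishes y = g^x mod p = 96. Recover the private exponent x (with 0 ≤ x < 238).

90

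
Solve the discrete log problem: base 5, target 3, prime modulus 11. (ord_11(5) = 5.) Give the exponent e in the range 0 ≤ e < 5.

Successive powers of 5 modulo 11:
  5^0=1  5^1=5  5^2=3
So 5^2 ≡ 3 (mod 11), giving e = 2.

2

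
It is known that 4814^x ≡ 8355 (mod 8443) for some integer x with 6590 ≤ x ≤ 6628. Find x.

Compute 4814^6590 mod 8443 = 2184, then multiply by 4814 repeatedly:
  4814^6590=2184  4814^6591=2241  4814^6592=6463  4814^6593=427  4814^6594=3929
  4814^6595=1886  4814^6596=2979  4814^6597=4692  4814^6598=2263  4814^6599=2612
  4814^6600=2541  4814^6601=6910  4814^6602=7763  4814^6603=2364  4814^6604=7575
  4814^6605=733  4814^6606=7931  4814^6607=588  4814^6608=2227  4814^6609=6611
  4814^6610=3687  4814^6611=2032  4814^6612=5054  4814^6613=5673  4814^6614=5160
  4814^6615=934  4814^6616=4600  4814^6617=6854  4814^6618=8355
Found 8355 at exponent 6618.

6618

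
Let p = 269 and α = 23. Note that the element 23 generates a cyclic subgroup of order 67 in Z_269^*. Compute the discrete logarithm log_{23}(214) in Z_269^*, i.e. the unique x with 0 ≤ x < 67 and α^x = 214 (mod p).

20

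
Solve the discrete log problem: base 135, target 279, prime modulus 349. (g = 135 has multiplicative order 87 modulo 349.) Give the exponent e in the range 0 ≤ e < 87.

68

Baby-step giant-step with m = ceil(sqrt(87)) = 10.
Baby table (135^j mod 349 for j=0..9):
  0:1  1:135  2:77  3:274  4:345  5:158  6:41  7:300
  8:16  9:66
Giant step factor: 135^(-10) ≡ 266 (mod 349).
Scan 279·266^i mod 349 for i = 0, 1, …:
  i=0: 279   i=1: 226   i=2: 88   i=3: 25
  i=4: 19   i=5: 168   i=6: 16
Match at i=6, j=8: e = 6·10 + 8 = 68.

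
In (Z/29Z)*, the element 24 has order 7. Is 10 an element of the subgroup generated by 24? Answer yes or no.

⟨24⟩ has order 7; its elements mod 29 are {1, 7, 16, 20, 23, 24, 25}.
10 is not in this set.

no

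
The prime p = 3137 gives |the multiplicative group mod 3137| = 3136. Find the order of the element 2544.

3136

The order of 2544 must divide p − 1 = 3136 = 2^6 · 7^2.
Divisors: 1, 2, 4, 7, 8, 14, 16, 28, 32, 49, 56, 64, 98, 112, 196, 224, 392, 448, 784, 1568, 3136.
Check each in increasing order: 2544^1 ≡ 2544;  2544^2 ≡ 305;  2544^4 ≡ 2052;  2544^7 ≡ 353;  2544^8 ≡ 850;  2544^14 ≡ 2266;  2544^16 ≡ 990;  2544^28 ≡ 2624;  2544^32 ≡ 1356;  2544^49 ≡ 159;  2544^56 ≡ 2798;  2544^64 ≡ 454;  2544^98 ≡ 185;  2544^112 ≡ 1989;  2544^196 ≡ 2855;  2544^224 ≡ 364;  2544^392 ≡ 1099;  2544^448 ≡ 742;  2544^784 ≡ 56;  2544^1568 ≡ 3136;  2544^3136 ≡ 1.
Smallest exponent giving 1 is 3136.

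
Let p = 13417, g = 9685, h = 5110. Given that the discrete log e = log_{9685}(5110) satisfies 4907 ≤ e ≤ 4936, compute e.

4925

Compute 9685^4907 mod 13417 = 4184, then multiply by 9685 repeatedly:
  9685^4907=4184  9685^4908=2700  9685^4909=13184  9685^4910=10868  9685^4911=215
  9685^4912=2640  9685^4913=9015  9685^4914=5856  9685^4915=1701  9685^4916=11526
  9685^4917=13287  9685^4918=2148  9685^4919=7030  9685^4920=7692  9685^4921=5836
  9685^4922=9256  9685^4923=5383  9685^4924=9310  9685^4925=5110
Found 5110 at exponent 4925.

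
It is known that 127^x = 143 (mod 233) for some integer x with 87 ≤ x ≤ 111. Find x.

Compute 127^87 mod 233 = 12, then multiply by 127 repeatedly:
  127^87=12  127^88=126  127^89=158  127^90=28  127^91=61
  127^92=58  127^93=143
Found 143 at exponent 93.

93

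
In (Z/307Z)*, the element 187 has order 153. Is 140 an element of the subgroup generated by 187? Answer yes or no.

no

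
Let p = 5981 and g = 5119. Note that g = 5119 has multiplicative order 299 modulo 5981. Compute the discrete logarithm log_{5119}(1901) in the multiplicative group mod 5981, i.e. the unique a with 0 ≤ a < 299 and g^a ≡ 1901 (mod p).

Baby-step giant-step with m = ceil(sqrt(299)) = 18.
Baby table (5119^j mod 5981 for j=0..17):
  0:1  1:5119  2:1400  3:1362  4:4213  5:4842  6:934  7:2327
  8:3742  9:4136  10:5425  11:792  12:5111  13:2315  14:2124  15:5279
  16:1043  17:4065
Giant step factor: 5119^(-18) ≡ 3570 (mod 5981).
Scan 1901·3570^i mod 5981 for i = 0, 1, …:
  i=0: 1901   i=1: 4116   i=2: 4784   i=3: 3125
  i=4: 1685   i=5: 4545   i=6: 5178   i=7: 4170
  i=8: 191   i=9: 36     …   i=13: 249
  i=14: 3742
Match at i=14, j=8: a = 14·18 + 8 = 260.

260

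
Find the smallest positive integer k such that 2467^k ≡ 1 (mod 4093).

1364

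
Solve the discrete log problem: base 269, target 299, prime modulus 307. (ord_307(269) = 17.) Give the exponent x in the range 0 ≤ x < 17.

Successive powers of 269 modulo 307:
  269^0=1  269^1=269  269^2=216  269^3=81  269^4=299
So 269^4 ≡ 299 (mod 307), giving x = 4.

4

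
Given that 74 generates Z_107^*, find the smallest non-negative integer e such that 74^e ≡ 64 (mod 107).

98

Baby-step giant-step with m = ceil(sqrt(106)) = 11.
Baby table (74^j mod 107 for j=0..10):
  0:1  1:74  2:19  3:15  4:40  5:71  6:11  7:65
  8:102  9:58  10:12
Giant step factor: 74^(-11) ≡ 97 (mod 107).
Scan 64·97^i mod 107 for i = 0, 1, …:
  i=0: 64   i=1: 2   i=2: 87   i=3: 93
  i=4: 33   i=5: 98   i=6: 90   i=7: 63
  i=8: 12
Match at i=8, j=10: e = 8·11 + 10 = 98.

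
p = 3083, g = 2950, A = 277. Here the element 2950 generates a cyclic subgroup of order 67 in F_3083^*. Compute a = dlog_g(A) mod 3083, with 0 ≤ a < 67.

Baby-step giant-step with m = ceil(sqrt(67)) = 9.
Baby table (2950^j mod 3083 for j=0..8):
  0:1  1:2950  2:2274  3:2775  4:885  5:2532  6:2374  7:1807
  8:143
Giant step factor: 2950^(-9) ≡ 1864 (mod 3083).
Scan 277·1864^i mod 3083 for i = 0, 1, …:
  i=0: 277   i=1: 1467   i=2: 2950
Match at i=2, j=1: a = 2·9 + 1 = 19.

19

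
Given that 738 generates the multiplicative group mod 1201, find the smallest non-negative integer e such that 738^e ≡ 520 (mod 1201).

Baby-step giant-step with m = ceil(sqrt(1200)) = 35.
Baby table (738^j mod 1201 for j=0..34):
  0:1  1:738  2:591  3:195  4:991  5:1150  6:794  7:1085
  8:864  9:1102  10:199  11:340  12:1112  13:373  14:245  15:660
  16:675  17:936  18:193  19:716  20:1169  21:404  22:304  23:966
  24:715  25:431  26:1014  27:109  28:1176  29:766  30:838  31:1130
  32:446  33:74  34:567
Giant step factor: 738^(-35) ≡ 41 (mod 1201).
Scan 520·41^i mod 1201 for i = 0, 1, …:
  i=0: 520   i=1: 903   i=2: 993   i=3: 1080
  i=4: 1044   i=5: 769   i=6: 303   i=7: 413
  i=8: 119   i=9: 75     …   i=31: 1072
  i=32: 716
Match at i=32, j=19: e = 32·35 + 19 = 1139.

1139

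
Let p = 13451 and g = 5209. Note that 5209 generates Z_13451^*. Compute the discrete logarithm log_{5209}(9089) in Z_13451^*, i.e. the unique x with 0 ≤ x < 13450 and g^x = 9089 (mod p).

11606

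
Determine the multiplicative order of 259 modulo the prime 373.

93

The order of 259 must divide p − 1 = 372 = 2^2 · 3 · 31.
Divisors: 1, 2, 3, 4, 6, 12, 31, 62, 93, 124, 186, 372.
Check each in increasing order: 259^1 ≡ 259;  259^2 ≡ 314;  259^3 ≡ 12;  259^4 ≡ 124;  259^6 ≡ 144;  259^12 ≡ 221;  259^31 ≡ 88;  259^62 ≡ 284;  259^93 ≡ 1.
Smallest exponent giving 1 is 93.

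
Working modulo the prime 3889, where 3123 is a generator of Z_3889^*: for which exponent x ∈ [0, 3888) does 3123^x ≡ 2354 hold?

2321

Baby-step giant-step with m = ceil(sqrt(3888)) = 63.
Baby table (3123^j mod 3889 for j=0..62):
  0:1  1:3123  2:3406  3:523  4:3838  5:176  6:1299  7:550
  8:2601  9:2691  10:3753  11:3062  12:3464  13:2763  14:3047  15:3287
  16:2230  17:2980  18:163  19:3479  20:2940  21:3580  22:3354  23:1465
  24:1731  25:203  26:62  27:3065  28:1166  29:1314  30:727  31:3134
  32:2758  33:2988  34:1813  35:3504  36:3235  37:3172  38:873  39:190
  40:2242  41:1566  42:2145  43:1977  44:2328  45:1803  46:3386  47:287
  48:1831  49:1383  50:2319  51:919  52:3844  53:3358  54:2290  55:3688
  56:2295  57:3747  58:3769  59:2473  60:3514  61:3353  62:2231
Giant step factor: 3123^(-63) ≡ 2749 (mod 3889).
Scan 2354·2749^i mod 3889 for i = 0, 1, …:
  i=0: 2354   i=1: 3739   i=2: 3773   i=3: 14
  i=4: 3485   i=5: 1658   i=6: 3823   i=7: 1349
  i=8: 2184   i=9: 3089     …   i=35: 2733
  i=36: 3358
Match at i=36, j=53: x = 36·63 + 53 = 2321.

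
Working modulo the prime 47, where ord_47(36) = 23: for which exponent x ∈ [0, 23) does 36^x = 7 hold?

21

Successive powers of 36 modulo 47:
  36^0=1  36^1=36  36^2=27  36^3=32  36^4=24  36^5=18
  36^6=37  36^7=16  36^8=12  36^9=9  36^10=42  36^11=8
  36^12=6  36^13=28  36^14=21  36^15=4  36^16=3  36^17=14
  36^18=34  36^19=2  36^20=25  36^21=7
So 36^21 ≡ 7 (mod 47), giving x = 21.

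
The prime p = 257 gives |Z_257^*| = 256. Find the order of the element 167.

256

The order of 167 must divide p − 1 = 256 = 2^8.
Divisors: 1, 2, 4, 8, 16, 32, 64, 128, 256.
Check each in increasing order: 167^1 ≡ 167;  167^2 ≡ 133;  167^4 ≡ 213;  167^8 ≡ 137;  167^16 ≡ 8;  167^32 ≡ 64;  167^64 ≡ 241;  167^128 ≡ 256;  167^256 ≡ 1.
Smallest exponent giving 1 is 256.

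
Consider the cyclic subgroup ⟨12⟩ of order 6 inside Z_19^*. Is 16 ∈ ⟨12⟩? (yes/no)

no

16 ∈ ⟨12⟩ iff 16^6 ≡ 1 (mod 19), since |⟨12⟩| = 6.
16^6 mod 19 = 7.
Since 7 ≠ 1, 16 does not lie in the subgroup.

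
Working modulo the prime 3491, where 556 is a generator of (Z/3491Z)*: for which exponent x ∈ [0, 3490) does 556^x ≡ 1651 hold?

Baby-step giant-step with m = ceil(sqrt(3490)) = 60.
Baby table (556^j mod 3491 for j=0..59):
  0:1  1:556  2:1928  3:231  4:2760  5:2011  6:996  7:2198
  8:238  9:3161  10:1543  11:2613  12:572  13:351  14:3151  15:2965
  16:788  17:1753  18:679  19:496  20:3478  21:3245  22:2864  23:488
  24:2521  25:1785  26:1016  27:2845  28:397  29:799  30:887  31:941
  32:3037  33:2419  34:929  35:3347  36:229  37:1648  38:1646  39:534
  40:169  41:3198  42:1169  43:638  44:2137  45:1232  46:756  47:1416
  48:1821  49:86  50:2433  51:1731  52:2411  53:3463  54:1887  55:1872
  56:514  57:3013  58:3039  59:40
Giant step factor: 556^(-60) ≡ 375 (mod 3491).
Scan 1651·375^i mod 3491 for i = 0, 1, …:
  i=0: 1651   i=1: 1218   i=2: 2920   i=3: 2317
  i=4: 3107   i=5: 2622   i=6: 2279   i=7: 2821
  i=8: 102   i=9: 3340     …   i=50: 3281
  i=51: 1543
Match at i=51, j=10: x = 51·60 + 10 = 3070.

3070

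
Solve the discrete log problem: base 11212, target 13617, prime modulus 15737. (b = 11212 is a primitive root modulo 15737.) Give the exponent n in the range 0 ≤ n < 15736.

4141

Baby-step giant-step with m = ceil(sqrt(15736)) = 126.
Baby table (11212^j mod 15737 for j=0..125):
  0:1  1:11212  2:1788  3:13855  4:2333  5:2702  6:1099  7:15654
  8:13624  9:8966  10:14573  11:10942  12:11789  13:3205  14:6889  15:2272
  16:11198  17:2190  18:4560  19:12944  20:1514  21:10482  22:268  23:14786
  24:7074  25:14945  26:11501  27:234  28:11266  29:9230  30:248  31:10864
  32:2788  33:5374  34:12052  35:9142  36:5023  37:10890  38:11034  39:4651
  40:10331  41:6852  42:12327  43:7990  44:8876  45:12661  46:7392  47:8062
  48:13553  49:15501  50:13521  51:2931  52:3516  53:207  54:7545  55:8165
  56:3851  57:10821  58:8519  59:7175  60:14293  61:3245  62:14733  63:10844
  64:14603  65:1088  66:2481  67:9693  68:13931  69:4647  70:12694  71:15437
  72:4118  73:14395  74:13805  75:8265  76:7724  77:777  78:9163  79:4420
  80:1227  81:2986  82:6433  83:4125  84:14194  85:10584  86:10828  87:8318
  88:3954  89:1119  90:3839  91:2173  92:2800  93:14022  94:2034  95:2295
  96:1545  97:11840  98:8485  99:3655  100:712  101:4285  102:14096  103:13398
  104:8711  105:3910  106:11375  107:3852  108:6296  109:10307  110:5293  111:889
  112:5947  113:95  114:10761  115:12490  116:10054  117:1317  118:4898  119:9983
  120:7852  121:3846  122:1972  123:15316  124:848  125:2628
Giant step factor: 11212^(-126) ≡ 15343 (mod 15737).
Scan 13617·15343^i mod 15737 for i = 0, 1, …:
  i=0: 13617   i=1: 1219   i=2: 7561   i=3: 10996
  i=4: 10988   i=5: 14140   i=6: 15475   i=7: 8806
  i=8: 8313   i=9: 13711     …   i=31: 14233
  i=32: 10307
Match at i=32, j=109: n = 32·126 + 109 = 4141.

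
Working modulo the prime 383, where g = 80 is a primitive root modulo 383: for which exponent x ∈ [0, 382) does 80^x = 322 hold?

Baby-step giant-step with m = ceil(sqrt(382)) = 20.
Baby table (80^j mod 383 for j=0..19):
  0:1  1:80  2:272  3:312  4:65  5:221  6:62  7:364
  8:12  9:194  10:200  11:297  12:14  13:354  14:361  15:155
  16:144  17:30  18:102  19:117
Giant step factor: 80^(-20) ≡ 57 (mod 383).
Scan 322·57^i mod 383 for i = 0, 1, …:
  i=0: 322   i=1: 353   i=2: 205   i=3: 195
  i=4: 8   i=5: 73   i=6: 331   i=7: 100
  i=8: 338   i=9: 116   i=10: 101   i=11: 12
Match at i=11, j=8: x = 11·20 + 8 = 228.

228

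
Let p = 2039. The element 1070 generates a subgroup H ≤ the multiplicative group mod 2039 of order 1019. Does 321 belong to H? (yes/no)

yes

321 ∈ ⟨1070⟩ iff 321^1019 ≡ 1 (mod 2039), since |⟨1070⟩| = 1019.
321^1019 mod 2039 = 1.
Since 1 = 1, 321 lies in the subgroup.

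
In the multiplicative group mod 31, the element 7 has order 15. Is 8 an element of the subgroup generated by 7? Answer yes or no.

8 ∈ ⟨7⟩ iff 8^15 ≡ 1 (mod 31), since |⟨7⟩| = 15.
8^15 mod 31 = 1.
Since 1 = 1, 8 lies in the subgroup.

yes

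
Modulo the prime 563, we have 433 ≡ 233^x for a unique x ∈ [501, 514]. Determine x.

Compute 233^501 mod 563 = 261, then multiply by 233 repeatedly:
  233^501=261  233^502=9  233^503=408  233^504=480  233^505=366
  233^506=265  233^507=378  233^508=246  233^509=455  233^510=171
  233^511=433
Found 433 at exponent 511.

511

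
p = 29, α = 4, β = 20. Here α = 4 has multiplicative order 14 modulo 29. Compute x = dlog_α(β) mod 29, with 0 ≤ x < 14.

Successive powers of 4 modulo 29:
  4^0=1  4^1=4  4^2=16  4^3=6  4^4=24  4^5=9
  4^6=7  4^7=28  4^8=25  4^9=13  4^10=23  4^11=5
  4^12=20
So 4^12 ≡ 20 (mod 29), giving x = 12.

12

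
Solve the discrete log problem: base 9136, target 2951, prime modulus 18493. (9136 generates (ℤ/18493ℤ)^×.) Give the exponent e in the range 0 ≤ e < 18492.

7398

Baby-step giant-step with m = ceil(sqrt(18492)) = 136.
Baby table (9136^j mod 18493 for j=0..135):
  0:1  1:9136  2:7587  3:3068  4:12353  5:12722  6:18180  7:6847
  8:10866  9:1352  10:17041  11:12502  12:5504  13:2077  14:1654  15:2163
  16:10644  17:7390  18:15590  19:15647  20:102  21:7222  22:15661  23:17048
  24:2482  25:3134  26:5060  27:14153  28:17245  29:8453  30:18333  31:17680
  32:6618  33:8431  34:2271  35:17203  36:13094  37:14060  38:18275  39:5596
  40:10404  41:15417  42:7024  43:554  44:12755  45:5287  46:16809  47:1152
  48:2155  49:11528  50:2173  51:9539  52:9288  53:9284  54:9726  55:16364
  56:4092  57:10159  58:14750  59:16002  60:7107  61:629  62:13714  63:1029
  64:6500  65:2977  66:13162  67:6546  68:16387  69:10797  70:18223  71:11342
  72:4233  73:3825  74:11923  75:4758  76:10538  77:610  78:6567  79:4820
  80:3687  81:8679  82:11853  83:12493  84:15745  85:7766  86:11028  87:1944
  88:7104  89:10207  90:9446  91:10318  92:6427  93:1797  94:14101  95:4498
  96:2282  97:6741  98:4086  99:10822  100:6214  101:16087  102:6961  103:16762
  104:15592  105:15426  106:15276  107:13358  108:3381  109:5506  110:1856  111:16828
  112:8299  113:16857  114:14341  115:14964  116:10848  117:3341  118:9926  119:12757
  120:5066  121:13490  122:7288  123:8368  124:18479  125:1547  126:4740  127:12527
  128:11988  129:6822  130:4382  131:15100  132:14313  133:18058  134:1835  135:9902
Giant step factor: 9136^(-136) ≡ 5043 (mod 18493).
Scan 2951·5043^i mod 18493 for i = 0, 1, …:
  i=0: 2951   i=1: 13521   i=2: 2712   i=3: 10289
  i=4: 14562   i=5: 463   i=6: 4791   i=7: 9155
  i=8: 10137   i=9: 6239     …   i=53: 662
  i=54: 9726
Match at i=54, j=54: e = 54·136 + 54 = 7398.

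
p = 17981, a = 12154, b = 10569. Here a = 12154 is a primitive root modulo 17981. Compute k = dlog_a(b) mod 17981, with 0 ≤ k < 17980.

15807

Baby-step giant-step with m = ceil(sqrt(17980)) = 135.
Baby table (12154^j mod 17981 for j=0..134):
  0:1  1:12154  2:5801  3:1853  4:9150  5:14596  6:17219  7:16848
  8:2964  9:8513  10:4328  11:8087  12:5252  13:258  14:7038  15:4235
  16:10568  17:5189  18:7739  19:1195  20:13363  21:9510  22:2672  23:1802
  24:650  25:6441  26:12621  27:17704  28:13770  29:11413  30:8168  31:771
  32:2633  33:13283  34:8164  35:6098  36:15391  37:5871  38:7526  39:1657
  40:458  41:10403  42:13651  43:3567  44:1127  45:14017  46:10624  47:2535
  48:8937  49:15058  50:4314  51:17741  52:13943  53:10278  54:4805  55:15663
  56:3255  57:3070  58:2205  59:7880  60:6714  61:4178  62:1068  63:16171
  64:10004  65:1094  66:8517  67:16982  68:13310  69:12664  70:896  71:11479
  72:1187  73:6036  74:17045  75:5829  76:526  77:9749  78:12537  79:3704
  80:11973  81:17590  82:12751  83:15396  84:12698  85:569  86:10922  87:10246
  88:11459  89:9841  90:15883  91:15947  92:2639  93:14283  94:7008  95:17216
  96:16348  97:3542  98:2954  99:12840  100:261  101:7538  102:3657  103:16127
  104:14658  105:15565  106:16890  107:9964  108:421  109:10230  110:14786  111:6930
  112:4216  113:13395  114:2856  115:8494  116:7155  117:5754  118:6007  119:6218
  120:17410  121:732  122:14114  123:2816  124:7821  125:8868  126:3558  127:17608
  128:15751  129:11928  130:10090  131:3440  132:3935  133:14511  134:9046
Giant step factor: 12154^(-135) ≡ 10359 (mod 17981).
Scan 10569·10359^i mod 17981 for i = 0, 1, …:
  i=0: 10569   i=1: 15943   i=2: 16033   i=3: 13331
  i=4: 1749   i=5: 11024   i=6: 285   i=7: 3431
  i=8: 11273   i=9: 8393     …   i=116: 14319
  i=117: 5252
Match at i=117, j=12: k = 117·135 + 12 = 15807.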